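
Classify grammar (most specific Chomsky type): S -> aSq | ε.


Single nonterminal LHS, but a^n q^n is not regular
Classification: Type 2 (Context-Free)


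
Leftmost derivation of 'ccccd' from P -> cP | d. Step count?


Derivation: P => cP => ccP => cccP => ccccP => ccccd
Steps: 5


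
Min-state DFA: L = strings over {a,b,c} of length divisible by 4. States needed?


Track length mod 4: states 0..3, accept at 0
Minimal DFA: 4 states


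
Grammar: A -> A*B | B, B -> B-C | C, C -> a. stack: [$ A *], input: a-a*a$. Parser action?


no handle ('A*' is not any RHS); shift 'a'
Action: shift


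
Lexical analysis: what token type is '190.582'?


Pattern: digits with a decimal point
Type: FLOAT_LITERAL


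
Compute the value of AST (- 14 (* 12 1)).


Evaluate inner: (* 12 1) = 12
Evaluate root: (- 14 12) = 2
Result: 2


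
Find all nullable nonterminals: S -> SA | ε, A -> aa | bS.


A nonterminal is nullable iff some alternative derives ε (directly, or every symbol in it is nullable)
Nullable: {S}


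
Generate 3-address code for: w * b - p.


Break into single-operator statements:
t1 = w * b
t2 = t1 - p


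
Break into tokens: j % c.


Scan left to right, longest-match per lexeme
Tokens: ID(j), OP(%), ID(c)


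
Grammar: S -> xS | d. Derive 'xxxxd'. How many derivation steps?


Derivation: S => xS => xxS => xxxS => xxxxS => xxxxd
Steps: 5


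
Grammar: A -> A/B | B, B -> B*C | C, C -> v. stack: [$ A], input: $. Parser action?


start symbol A on stack, input exhausted
Action: accept


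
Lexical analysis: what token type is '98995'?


Pattern: digits only
Type: INTEGER_LITERAL


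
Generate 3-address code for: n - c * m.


Break into single-operator statements:
t1 = c * m
t2 = n - t1


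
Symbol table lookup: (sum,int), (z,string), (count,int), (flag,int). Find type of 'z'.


Lookup 'z' → type string


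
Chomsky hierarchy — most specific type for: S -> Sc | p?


Left-linear: every RHS is a terminal or one nonterminal followed by a terminal
Classification: Type 3 (Regular)


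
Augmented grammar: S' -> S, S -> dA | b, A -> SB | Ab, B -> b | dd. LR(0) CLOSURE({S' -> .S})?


Start: S' -> .S
For each item with dot before a nonterminal B, add B -> .γ for every B-production
Closure: [S' -> .S, S -> .dA, S -> .b]


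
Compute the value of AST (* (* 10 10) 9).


Evaluate inner: (* 10 10) = 100
Evaluate root: (* 100 9) = 900
Result: 900


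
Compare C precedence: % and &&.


'%' is multiplicative (level 10); '&&' is logical AND (level 2)
Higher level binds tighter
'%' has higher precedence than '&&'


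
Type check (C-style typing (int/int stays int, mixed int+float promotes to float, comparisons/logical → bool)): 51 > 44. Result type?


Operand types: int > int
Rule: comparison yields bool
Result type: bool


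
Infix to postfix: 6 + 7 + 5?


Left to right (same or higher precedence on left)
Postfix: 6 7 + 5 +


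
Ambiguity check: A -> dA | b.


right-linear, alternatives start with distinct terminals 'd' vs 'b': unique leftmost derivation
Unambiguous


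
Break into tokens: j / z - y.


Scan left to right, longest-match per lexeme
Tokens: ID(j), OP(/), ID(z), OP(-), ID(y)


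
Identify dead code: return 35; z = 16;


statement follows a return and is unreachable
Dead: 'z = 16'


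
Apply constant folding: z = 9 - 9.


9 - 9 = 0 at compile time
Optimized: z = 0


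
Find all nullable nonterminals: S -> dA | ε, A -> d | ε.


A nonterminal is nullable iff some alternative derives ε (directly, or every symbol in it is nullable)
Nullable: {A, S}


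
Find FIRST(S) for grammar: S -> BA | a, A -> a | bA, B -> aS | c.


Per alternative of S: FIRST(BA) = {a, c}; FIRST(a) = {a}
FIRST(S) = {a, c}


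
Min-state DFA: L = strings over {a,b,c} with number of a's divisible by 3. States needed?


Track (count of a) mod 3: states 0..2, accept at 0
Minimal DFA: 3 states


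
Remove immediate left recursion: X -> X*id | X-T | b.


Left-recursive alternatives: X*id, X-T; non-recursive: b
Introduce X': X -> bX', X' -> *idX' | -TX' | ε


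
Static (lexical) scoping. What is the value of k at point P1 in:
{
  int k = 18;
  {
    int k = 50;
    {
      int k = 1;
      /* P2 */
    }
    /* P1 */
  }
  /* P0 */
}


k declared in the same block as P1
k = 50


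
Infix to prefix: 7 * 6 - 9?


left-to-right (same/higher precedence on left): tree is (- (* 7 6) 9)
Prefix: - * 7 6 9


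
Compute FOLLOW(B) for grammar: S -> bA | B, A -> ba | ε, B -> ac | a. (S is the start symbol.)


$ ∈ FOLLOW(S). For each A -> αBβ: add FIRST(β)\{ε} to FOLLOW(B); if β nullable, add FOLLOW(A).
FOLLOW(B) = {$}


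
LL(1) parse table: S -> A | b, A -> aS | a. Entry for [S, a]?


For [S, a]: 'a' ∈ FIRST(A)
Entry: S -> A


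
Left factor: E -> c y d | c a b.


Common prefix: 'c'
Factored: E -> c E', E' -> y d | a b


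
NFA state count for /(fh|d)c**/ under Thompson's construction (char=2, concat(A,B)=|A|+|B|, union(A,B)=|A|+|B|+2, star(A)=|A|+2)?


Syntax tree has 4 char leaf(s), 1 union(s), 2 star(s)
chars contribute 4×2 = 8; each union adds +2; each star adds +2
Total: 8 + 2 + 4 = 14 states


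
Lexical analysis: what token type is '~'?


Pattern: operator symbol
Type: OPERATOR


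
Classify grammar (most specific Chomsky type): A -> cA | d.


Right-linear: every RHS is a terminal or a terminal followed by one nonterminal
Classification: Type 3 (Regular)


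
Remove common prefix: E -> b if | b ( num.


Common prefix: 'b'
Factored: E -> b E', E' -> if | ( num


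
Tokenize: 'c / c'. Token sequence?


Scan left to right, longest-match per lexeme
Tokens: ID(c), OP(/), ID(c)


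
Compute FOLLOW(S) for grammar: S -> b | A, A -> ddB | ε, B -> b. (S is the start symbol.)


$ ∈ FOLLOW(S). For each A -> αBβ: add FIRST(β)\{ε} to FOLLOW(B); if β nullable, add FOLLOW(A).
FOLLOW(S) = {$}


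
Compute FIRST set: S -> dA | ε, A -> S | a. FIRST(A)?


Per alternative of A: FIRST(S) = {d, ε}; FIRST(a) = {a}
FIRST(A) = {a, d, ε}


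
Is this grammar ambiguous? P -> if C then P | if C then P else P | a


dangling else: 'if C then if C then a else a' parses two ways
Ambiguous


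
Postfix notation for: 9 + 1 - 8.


Left to right (same or higher precedence on left)
Postfix: 9 1 + 8 -


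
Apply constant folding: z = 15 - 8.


15 - 8 = 7 at compile time
Optimized: z = 7


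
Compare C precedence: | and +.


'+' is additive (level 9); '|' is bitwise OR (level 3)
Higher level binds tighter
'+' has higher precedence than '|'


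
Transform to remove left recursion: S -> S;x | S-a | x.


Left-recursive alternatives: S;x, S-a; non-recursive: x
Introduce S': S -> xS', S' -> ;xS' | -aS' | ε


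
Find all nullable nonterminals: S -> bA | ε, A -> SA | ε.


A nonterminal is nullable iff some alternative derives ε (directly, or every symbol in it is nullable)
Nullable: {A, S}


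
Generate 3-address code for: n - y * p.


Break into single-operator statements:
t1 = y * p
t2 = n - t1


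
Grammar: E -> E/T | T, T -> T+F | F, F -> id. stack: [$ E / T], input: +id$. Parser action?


'+' can extend T; shift to build T -> T+F
Action: shift


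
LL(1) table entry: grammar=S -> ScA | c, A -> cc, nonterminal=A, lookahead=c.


For [A, c]: 'c' ∈ FIRST(cc)
Entry: A -> cc


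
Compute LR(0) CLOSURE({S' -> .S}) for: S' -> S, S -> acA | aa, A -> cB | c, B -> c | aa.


Start: S' -> .S
For each item with dot before a nonterminal B, add B -> .γ for every B-production
Closure: [S' -> .S, S -> .acA, S -> .aa]


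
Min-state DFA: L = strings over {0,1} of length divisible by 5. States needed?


Track length mod 5: states 0..4, accept at 0
Minimal DFA: 5 states


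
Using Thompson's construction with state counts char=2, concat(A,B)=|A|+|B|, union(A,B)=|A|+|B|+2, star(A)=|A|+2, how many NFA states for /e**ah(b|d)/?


Syntax tree has 5 char leaf(s), 1 union(s), 2 star(s)
chars contribute 5×2 = 10; each union adds +2; each star adds +2
Total: 10 + 2 + 4 = 16 states


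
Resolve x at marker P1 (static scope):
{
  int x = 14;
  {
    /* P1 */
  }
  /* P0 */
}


P1's block does not declare x; resolves to the enclosing declaration at depth 0
x = 14


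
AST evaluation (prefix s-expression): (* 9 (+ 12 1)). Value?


Evaluate inner: (+ 12 1) = 13
Evaluate root: (* 9 13) = 117
Result: 117


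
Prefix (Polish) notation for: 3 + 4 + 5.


left-to-right (same/higher precedence on left): tree is (+ (+ 3 4) 5)
Prefix: + + 3 4 5


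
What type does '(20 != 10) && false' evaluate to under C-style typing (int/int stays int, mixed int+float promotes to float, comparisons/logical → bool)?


Operand types: bool && bool
Rule: logical operators take bool operands and yield bool
Result type: bool


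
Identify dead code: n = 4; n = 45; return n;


first assignment to n is overwritten before any read
Dead: 'n = 4'


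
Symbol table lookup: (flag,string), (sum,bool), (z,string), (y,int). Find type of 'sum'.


Lookup 'sum' → type bool


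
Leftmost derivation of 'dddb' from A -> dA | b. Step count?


Derivation: A => dA => ddA => dddA => dddb
Steps: 4


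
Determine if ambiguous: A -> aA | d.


right-linear, alternatives start with distinct terminals 'a' vs 'd': unique leftmost derivation
Unambiguous


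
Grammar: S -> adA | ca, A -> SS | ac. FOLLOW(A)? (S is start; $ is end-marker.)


$ ∈ FOLLOW(S). For each A -> αBβ: add FIRST(β)\{ε} to FOLLOW(B); if β nullable, add FOLLOW(A).
FOLLOW(A) = {$, a, c}


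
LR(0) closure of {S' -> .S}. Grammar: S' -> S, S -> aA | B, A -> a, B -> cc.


Start: S' -> .S
For each item with dot before a nonterminal B, add B -> .γ for every B-production
Closure: [S' -> .S, S -> .aA, S -> .B, B -> .cc]


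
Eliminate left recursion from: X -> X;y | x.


Left-recursive alternatives: X;y; non-recursive: x
Introduce X': X -> xX', X' -> ;yX' | ε


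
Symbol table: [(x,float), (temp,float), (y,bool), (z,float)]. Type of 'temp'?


Lookup 'temp' → type float


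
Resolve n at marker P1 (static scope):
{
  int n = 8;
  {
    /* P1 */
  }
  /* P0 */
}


P1's block does not declare n; resolves to the enclosing declaration at depth 0
n = 8


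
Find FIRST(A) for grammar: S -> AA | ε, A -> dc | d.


Per alternative of A: FIRST(dc) = {d}; FIRST(d) = {d}
FIRST(A) = {d}


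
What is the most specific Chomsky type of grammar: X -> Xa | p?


Left-linear: every RHS is a terminal or one nonterminal followed by a terminal
Classification: Type 3 (Regular)


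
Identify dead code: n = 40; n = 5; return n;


first assignment to n is overwritten before any read
Dead: 'n = 40'


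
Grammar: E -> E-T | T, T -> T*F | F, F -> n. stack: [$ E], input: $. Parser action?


start symbol E on stack, input exhausted
Action: accept


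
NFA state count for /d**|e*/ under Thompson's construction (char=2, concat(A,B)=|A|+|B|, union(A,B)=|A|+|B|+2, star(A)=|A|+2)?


Syntax tree has 2 char leaf(s), 1 union(s), 3 star(s)
chars contribute 2×2 = 4; each union adds +2; each star adds +2
Total: 4 + 2 + 6 = 12 states


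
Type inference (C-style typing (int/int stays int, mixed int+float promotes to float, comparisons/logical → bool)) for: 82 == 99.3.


Operand types: int == float
Rule: comparison yields bool
Result type: bool


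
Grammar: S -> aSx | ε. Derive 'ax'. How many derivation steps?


Derivation: S => aSx => ax
Steps: 2


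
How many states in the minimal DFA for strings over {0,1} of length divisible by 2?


Track length mod 2: states 0..1, accept at 0
Minimal DFA: 2 states


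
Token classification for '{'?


Pattern: delimiter/punctuation
Type: PUNCTUATION


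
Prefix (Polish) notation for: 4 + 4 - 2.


left-to-right (same/higher precedence on left): tree is (- (+ 4 4) 2)
Prefix: - + 4 4 2


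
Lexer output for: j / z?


Scan left to right, longest-match per lexeme
Tokens: ID(j), OP(/), ID(z)


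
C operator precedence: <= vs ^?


'<=' is relational (level 7); '^' is bitwise XOR (level 4)
Higher level binds tighter
'<=' has higher precedence than '^'


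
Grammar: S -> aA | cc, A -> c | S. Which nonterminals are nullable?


A nonterminal is nullable iff some alternative derives ε (directly, or every symbol in it is nullable)
Nullable: {}


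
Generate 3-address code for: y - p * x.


Break into single-operator statements:
t1 = p * x
t2 = y - t1


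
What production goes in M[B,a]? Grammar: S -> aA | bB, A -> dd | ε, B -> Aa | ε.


For [B, a]: 'a' ∈ FIRST(Aa)
Entry: B -> Aa


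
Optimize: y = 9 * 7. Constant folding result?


9 * 7 = 63 at compile time
Optimized: y = 63


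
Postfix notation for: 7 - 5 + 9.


Left to right (same or higher precedence on left)
Postfix: 7 5 - 9 +


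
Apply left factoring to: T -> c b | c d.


Common prefix: 'c'
Factored: T -> c T', T' -> b | d


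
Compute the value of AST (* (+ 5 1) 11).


Evaluate inner: (+ 5 1) = 6
Evaluate root: (* 6 11) = 66
Result: 66


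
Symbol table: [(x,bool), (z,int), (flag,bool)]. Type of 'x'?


Lookup 'x' → type bool


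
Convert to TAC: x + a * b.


Break into single-operator statements:
t1 = a * b
t2 = x + t1


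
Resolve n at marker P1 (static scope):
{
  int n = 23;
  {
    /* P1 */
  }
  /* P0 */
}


P1's block does not declare n; resolves to the enclosing declaration at depth 0
n = 23


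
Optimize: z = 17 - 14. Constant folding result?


17 - 14 = 3 at compile time
Optimized: z = 3


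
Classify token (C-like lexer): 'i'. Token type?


Pattern: letter/underscore followed by alphanumerics, not a keyword
Type: IDENTIFIER


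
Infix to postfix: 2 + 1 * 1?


* has higher precedence, evaluate 1*1 first
Postfix: 2 1 1 * +


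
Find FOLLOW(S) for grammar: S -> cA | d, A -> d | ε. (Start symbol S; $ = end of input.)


$ ∈ FOLLOW(S). For each A -> αBβ: add FIRST(β)\{ε} to FOLLOW(B); if β nullable, add FOLLOW(A).
FOLLOW(S) = {$}


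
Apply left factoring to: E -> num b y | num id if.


Common prefix: 'num'
Factored: E -> num E', E' -> b y | id if


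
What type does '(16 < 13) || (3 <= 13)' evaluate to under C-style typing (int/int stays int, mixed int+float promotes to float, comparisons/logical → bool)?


Operand types: bool || bool
Rule: logical operators take bool operands and yield bool
Result type: bool


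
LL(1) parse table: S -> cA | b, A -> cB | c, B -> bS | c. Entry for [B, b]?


For [B, b]: 'b' ∈ FIRST(bS)
Entry: B -> bS


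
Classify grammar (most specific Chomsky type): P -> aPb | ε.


Single nonterminal LHS, but a^n b^n is not regular
Classification: Type 2 (Context-Free)


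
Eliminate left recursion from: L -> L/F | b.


Left-recursive alternatives: L/F; non-recursive: b
Introduce L': L -> bL', L' -> /FL' | ε


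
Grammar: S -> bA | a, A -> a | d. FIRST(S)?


Per alternative of S: FIRST(bA) = {b}; FIRST(a) = {a}
FIRST(S) = {a, b}


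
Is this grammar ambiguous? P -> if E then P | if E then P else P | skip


dangling else: 'if E then if E then skip else skip' parses two ways
Ambiguous


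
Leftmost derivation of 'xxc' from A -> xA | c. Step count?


Derivation: A => xA => xxA => xxc
Steps: 3


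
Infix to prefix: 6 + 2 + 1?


left-to-right (same/higher precedence on left): tree is (+ (+ 6 2) 1)
Prefix: + + 6 2 1


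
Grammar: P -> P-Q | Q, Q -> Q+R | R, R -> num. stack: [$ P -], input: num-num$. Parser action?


no handle ('P-' is not any RHS); shift 'num'
Action: shift


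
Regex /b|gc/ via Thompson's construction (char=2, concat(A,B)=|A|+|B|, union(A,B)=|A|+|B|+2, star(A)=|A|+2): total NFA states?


Syntax tree has 3 char leaf(s), 1 union(s), 0 star(s)
chars contribute 3×2 = 6; each union adds +2; each star adds +2
Total: 6 + 2 + 0 = 8 states


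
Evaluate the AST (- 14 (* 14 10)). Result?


Evaluate inner: (* 14 10) = 140
Evaluate root: (- 14 140) = -126
Result: -126


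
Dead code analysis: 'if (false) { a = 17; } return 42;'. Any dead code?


condition is constant false, so the whole block is unreachable
Dead: 'if (false) { a = 17; }'


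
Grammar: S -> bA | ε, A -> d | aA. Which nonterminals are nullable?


A nonterminal is nullable iff some alternative derives ε (directly, or every symbol in it is nullable)
Nullable: {S}


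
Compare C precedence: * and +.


'*' is multiplicative (level 10); '+' is additive (level 9)
Higher level binds tighter
'*' has higher precedence than '+'


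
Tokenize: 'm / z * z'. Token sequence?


Scan left to right, longest-match per lexeme
Tokens: ID(m), OP(/), ID(z), OP(*), ID(z)


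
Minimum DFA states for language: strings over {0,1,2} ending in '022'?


Track the longest suffix of input matching a prefix of '022': 4 classes (prefixes of length 0..3)
Minimal DFA: 4 states


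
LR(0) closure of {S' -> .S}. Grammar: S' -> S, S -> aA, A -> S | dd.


Start: S' -> .S
For each item with dot before a nonterminal B, add B -> .γ for every B-production
Closure: [S' -> .S, S -> .aA]


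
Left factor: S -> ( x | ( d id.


Common prefix: '('
Factored: S -> ( S', S' -> x | d id


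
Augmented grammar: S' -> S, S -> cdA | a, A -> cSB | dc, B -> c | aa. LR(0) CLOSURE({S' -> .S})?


Start: S' -> .S
For each item with dot before a nonterminal B, add B -> .γ for every B-production
Closure: [S' -> .S, S -> .cdA, S -> .a]


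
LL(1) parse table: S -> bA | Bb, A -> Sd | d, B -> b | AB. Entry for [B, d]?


For [B, d]: 'd' ∈ FIRST(AB)
Entry: B -> AB


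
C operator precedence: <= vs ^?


'<=' is relational (level 7); '^' is bitwise XOR (level 4)
Higher level binds tighter
'<=' has higher precedence than '^'


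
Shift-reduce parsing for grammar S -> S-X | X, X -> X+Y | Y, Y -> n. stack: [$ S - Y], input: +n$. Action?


'Y' (not preceded by X+) is the handle for X -> Y
Action: reduce (X -> Y)


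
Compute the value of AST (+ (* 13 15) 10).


Evaluate inner: (* 13 15) = 195
Evaluate root: (+ 195 10) = 205
Result: 205


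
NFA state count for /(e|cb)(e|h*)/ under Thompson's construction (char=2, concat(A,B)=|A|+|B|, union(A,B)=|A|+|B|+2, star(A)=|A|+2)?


Syntax tree has 5 char leaf(s), 2 union(s), 1 star(s)
chars contribute 5×2 = 10; each union adds +2; each star adds +2
Total: 10 + 4 + 2 = 16 states


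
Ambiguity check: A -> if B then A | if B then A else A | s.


dangling else: 'if B then if B then s else s' parses two ways
Ambiguous


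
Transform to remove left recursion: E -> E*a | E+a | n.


Left-recursive alternatives: E*a, E+a; non-recursive: n
Introduce E': E -> nE', E' -> *aE' | +aE' | ε


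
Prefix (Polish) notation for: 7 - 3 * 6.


'*' binds tighter: tree is (- 7 (* 3 6))
Prefix: - 7 * 3 6


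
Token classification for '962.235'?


Pattern: digits with a decimal point
Type: FLOAT_LITERAL


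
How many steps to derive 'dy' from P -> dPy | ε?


Derivation: P => dPy => dy
Steps: 2


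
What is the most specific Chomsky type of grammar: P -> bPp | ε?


Single nonterminal LHS, but b^n p^n is not regular
Classification: Type 2 (Context-Free)


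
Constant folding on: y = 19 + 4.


19 + 4 = 23 at compile time
Optimized: y = 23


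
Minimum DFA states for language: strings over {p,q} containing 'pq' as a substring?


KMP-style automaton: 2 progress states + 1 absorbing accept = 3
Minimal DFA: 3 states


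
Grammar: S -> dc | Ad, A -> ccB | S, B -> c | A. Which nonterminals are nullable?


A nonterminal is nullable iff some alternative derives ε (directly, or every symbol in it is nullable)
Nullable: {}


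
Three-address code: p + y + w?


Break into single-operator statements:
t1 = p + y
t2 = t1 + w


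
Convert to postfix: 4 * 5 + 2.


Left to right (same or higher precedence on left)
Postfix: 4 5 * 2 +


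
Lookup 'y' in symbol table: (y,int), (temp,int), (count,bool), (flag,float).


Lookup 'y' → type int


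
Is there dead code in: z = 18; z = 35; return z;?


first assignment to z is overwritten before any read
Dead: 'z = 18'


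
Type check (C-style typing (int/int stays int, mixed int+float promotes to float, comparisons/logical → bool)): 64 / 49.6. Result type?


Operand types: int / float
Rule: mixed int/float promotes to float; int/int stays int
Result type: float


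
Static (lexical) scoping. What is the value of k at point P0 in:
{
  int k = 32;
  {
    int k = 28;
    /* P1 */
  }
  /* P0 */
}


k declared in the same block as P0
k = 32


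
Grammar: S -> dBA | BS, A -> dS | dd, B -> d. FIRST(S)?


Per alternative of S: FIRST(dBA) = {d}; FIRST(BS) = {d}
FIRST(S) = {d}


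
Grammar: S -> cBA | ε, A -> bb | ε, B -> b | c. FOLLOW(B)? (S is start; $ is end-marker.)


$ ∈ FOLLOW(S). For each A -> αBβ: add FIRST(β)\{ε} to FOLLOW(B); if β nullable, add FOLLOW(A).
FOLLOW(B) = {$, b}


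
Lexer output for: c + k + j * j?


Scan left to right, longest-match per lexeme
Tokens: ID(c), OP(+), ID(k), OP(+), ID(j), OP(*), ID(j)


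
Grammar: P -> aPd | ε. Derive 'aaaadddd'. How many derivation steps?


Derivation: P => aPd => aaPdd => aaaPddd => aaaaPdddd => aaaadddd
Steps: 5


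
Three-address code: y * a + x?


Break into single-operator statements:
t1 = y * a
t2 = t1 + x


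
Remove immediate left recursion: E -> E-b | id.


Left-recursive alternatives: E-b; non-recursive: id
Introduce E': E -> idE', E' -> -bE' | ε


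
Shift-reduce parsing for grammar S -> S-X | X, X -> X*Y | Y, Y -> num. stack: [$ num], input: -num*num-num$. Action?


'num' on top is the handle for Y -> num
Action: reduce (Y -> num)


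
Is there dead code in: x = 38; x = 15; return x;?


first assignment to x is overwritten before any read
Dead: 'x = 38'


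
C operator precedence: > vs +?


'+' is additive (level 9); '>' is relational (level 7)
Higher level binds tighter
'+' has higher precedence than '>'


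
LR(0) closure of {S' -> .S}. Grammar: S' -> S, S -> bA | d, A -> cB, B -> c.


Start: S' -> .S
For each item with dot before a nonterminal B, add B -> .γ for every B-production
Closure: [S' -> .S, S -> .bA, S -> .d]


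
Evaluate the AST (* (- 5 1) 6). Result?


Evaluate inner: (- 5 1) = 4
Evaluate root: (* 4 6) = 24
Result: 24


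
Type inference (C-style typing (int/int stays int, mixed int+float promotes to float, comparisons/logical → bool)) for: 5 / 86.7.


Operand types: int / float
Rule: mixed int/float promotes to float; int/int stays int
Result type: float


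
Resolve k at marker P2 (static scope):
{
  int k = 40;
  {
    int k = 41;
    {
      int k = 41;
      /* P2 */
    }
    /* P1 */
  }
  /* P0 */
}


k declared in the same block as P2
k = 41


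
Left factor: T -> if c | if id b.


Common prefix: 'if'
Factored: T -> if T', T' -> c | id b


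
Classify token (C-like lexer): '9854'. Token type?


Pattern: digits only
Type: INTEGER_LITERAL


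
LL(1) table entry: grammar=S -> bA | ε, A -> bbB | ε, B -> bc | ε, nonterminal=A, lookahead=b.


For [A, b]: 'b' ∈ FIRST(bbB)
Entry: A -> bbB


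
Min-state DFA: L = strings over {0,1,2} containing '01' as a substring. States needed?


KMP-style automaton: 2 progress states + 1 absorbing accept = 3
Minimal DFA: 3 states


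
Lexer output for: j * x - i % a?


Scan left to right, longest-match per lexeme
Tokens: ID(j), OP(*), ID(x), OP(-), ID(i), OP(%), ID(a)


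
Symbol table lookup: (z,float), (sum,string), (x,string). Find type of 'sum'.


Lookup 'sum' → type string


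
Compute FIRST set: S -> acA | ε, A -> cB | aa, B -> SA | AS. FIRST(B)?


Per alternative of B: FIRST(SA) = {a, c}; FIRST(AS) = {a, c}
FIRST(B) = {a, c}


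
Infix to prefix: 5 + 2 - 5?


left-to-right (same/higher precedence on left): tree is (- (+ 5 2) 5)
Prefix: - + 5 2 5


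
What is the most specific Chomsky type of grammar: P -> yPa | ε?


Single nonterminal LHS, but y^n a^n is not regular
Classification: Type 2 (Context-Free)


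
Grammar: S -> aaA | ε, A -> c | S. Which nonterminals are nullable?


A nonterminal is nullable iff some alternative derives ε (directly, or every symbol in it is nullable)
Nullable: {A, S}


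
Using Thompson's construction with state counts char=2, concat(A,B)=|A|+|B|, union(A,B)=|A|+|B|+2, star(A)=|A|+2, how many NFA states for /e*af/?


Syntax tree has 3 char leaf(s), 0 union(s), 1 star(s)
chars contribute 3×2 = 6; each union adds +2; each star adds +2
Total: 6 + 0 + 2 = 8 states


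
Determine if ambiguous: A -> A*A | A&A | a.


'a*a&a' has two parse trees (no precedence encoded between * and &)
Ambiguous


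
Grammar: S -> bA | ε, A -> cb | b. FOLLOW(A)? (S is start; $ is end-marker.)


$ ∈ FOLLOW(S). For each A -> αBβ: add FIRST(β)\{ε} to FOLLOW(B); if β nullable, add FOLLOW(A).
FOLLOW(A) = {$}


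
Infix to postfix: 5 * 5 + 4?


Left to right (same or higher precedence on left)
Postfix: 5 5 * 4 +


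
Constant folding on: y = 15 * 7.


15 * 7 = 105 at compile time
Optimized: y = 105


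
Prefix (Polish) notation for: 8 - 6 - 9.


left-to-right (same/higher precedence on left): tree is (- (- 8 6) 9)
Prefix: - - 8 6 9


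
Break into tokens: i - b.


Scan left to right, longest-match per lexeme
Tokens: ID(i), OP(-), ID(b)


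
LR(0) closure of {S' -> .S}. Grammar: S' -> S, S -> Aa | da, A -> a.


Start: S' -> .S
For each item with dot before a nonterminal B, add B -> .γ for every B-production
Closure: [S' -> .S, S -> .Aa, S -> .da, A -> .a]


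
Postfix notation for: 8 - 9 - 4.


Left to right (same or higher precedence on left)
Postfix: 8 9 - 4 -


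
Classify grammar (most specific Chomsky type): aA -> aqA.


LHS has context (more than one symbol) and |LHS| ≤ |RHS|
Classification: Type 1 (Context-Sensitive)


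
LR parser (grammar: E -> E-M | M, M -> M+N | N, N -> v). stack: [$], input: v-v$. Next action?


no handle on stack; shift 'v'
Action: shift


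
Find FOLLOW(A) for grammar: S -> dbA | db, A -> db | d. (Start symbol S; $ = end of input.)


$ ∈ FOLLOW(S). For each A -> αBβ: add FIRST(β)\{ε} to FOLLOW(B); if β nullable, add FOLLOW(A).
FOLLOW(A) = {$}


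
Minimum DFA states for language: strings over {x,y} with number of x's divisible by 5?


Track (count of x) mod 5: states 0..4, accept at 0
Minimal DFA: 5 states


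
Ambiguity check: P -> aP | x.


right-linear, alternatives start with distinct terminals 'a' vs 'x': unique leftmost derivation
Unambiguous


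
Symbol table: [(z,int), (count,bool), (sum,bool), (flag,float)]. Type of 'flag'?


Lookup 'flag' → type float


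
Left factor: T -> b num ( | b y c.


Common prefix: 'b'
Factored: T -> b T', T' -> num ( | y c


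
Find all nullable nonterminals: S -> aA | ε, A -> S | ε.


A nonterminal is nullable iff some alternative derives ε (directly, or every symbol in it is nullable)
Nullable: {A, S}


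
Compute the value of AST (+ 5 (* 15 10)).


Evaluate inner: (* 15 10) = 150
Evaluate root: (+ 5 150) = 155
Result: 155


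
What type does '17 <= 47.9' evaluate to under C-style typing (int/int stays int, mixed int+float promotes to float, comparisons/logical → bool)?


Operand types: int <= float
Rule: comparison yields bool
Result type: bool


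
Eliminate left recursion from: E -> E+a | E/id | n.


Left-recursive alternatives: E+a, E/id; non-recursive: n
Introduce E': E -> nE', E' -> +aE' | /idE' | ε


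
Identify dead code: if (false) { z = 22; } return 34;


condition is constant false, so the whole block is unreachable
Dead: 'if (false) { z = 22; }'


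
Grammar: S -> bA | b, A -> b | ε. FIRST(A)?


Per alternative of A: FIRST(b) = {b}; FIRST(ε) = {ε}
FIRST(A) = {b, ε}


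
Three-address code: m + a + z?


Break into single-operator statements:
t1 = m + a
t2 = t1 + z


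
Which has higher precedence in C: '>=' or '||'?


'>=' is relational (level 7); '||' is logical OR (level 1)
Higher level binds tighter
'>=' has higher precedence than '||'


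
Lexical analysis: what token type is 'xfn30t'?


Pattern: letter/underscore followed by alphanumerics, not a keyword
Type: IDENTIFIER


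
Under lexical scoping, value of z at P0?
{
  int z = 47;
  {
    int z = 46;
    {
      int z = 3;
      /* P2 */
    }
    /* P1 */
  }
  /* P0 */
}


z declared in the same block as P0
z = 47


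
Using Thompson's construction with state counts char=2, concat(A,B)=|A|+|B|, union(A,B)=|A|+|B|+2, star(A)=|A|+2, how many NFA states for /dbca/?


Syntax tree has 4 char leaf(s), 0 union(s), 0 star(s)
chars contribute 4×2 = 8; each union adds +2; each star adds +2
Total: 8 + 0 + 0 = 8 states


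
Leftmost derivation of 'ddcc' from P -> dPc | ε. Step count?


Derivation: P => dPc => ddPcc => ddcc
Steps: 3


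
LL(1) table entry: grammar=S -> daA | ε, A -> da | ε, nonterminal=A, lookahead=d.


For [A, d]: 'd' ∈ FIRST(da)
Entry: A -> da


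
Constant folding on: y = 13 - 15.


13 - 15 = -2 at compile time
Optimized: y = -2


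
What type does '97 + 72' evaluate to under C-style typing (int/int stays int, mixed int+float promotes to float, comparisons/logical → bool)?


Operand types: int + int
Rule: mixed int/float promotes to float; int/int stays int
Result type: int


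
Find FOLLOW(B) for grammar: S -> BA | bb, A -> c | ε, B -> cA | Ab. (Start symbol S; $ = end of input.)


$ ∈ FOLLOW(S). For each A -> αBβ: add FIRST(β)\{ε} to FOLLOW(B); if β nullable, add FOLLOW(A).
FOLLOW(B) = {$, c}


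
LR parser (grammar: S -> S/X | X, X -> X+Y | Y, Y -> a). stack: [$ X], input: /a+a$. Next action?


lookahead ∉ {+} so X won't extend; reduce S -> X
Action: reduce (S -> X)


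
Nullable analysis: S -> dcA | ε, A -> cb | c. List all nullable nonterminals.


A nonterminal is nullable iff some alternative derives ε (directly, or every symbol in it is nullable)
Nullable: {S}


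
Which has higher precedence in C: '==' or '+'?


'+' is additive (level 9); '==' is equality (level 6)
Higher level binds tighter
'+' has higher precedence than '=='


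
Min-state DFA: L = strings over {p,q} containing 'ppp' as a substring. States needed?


KMP-style automaton: 3 progress states + 1 absorbing accept = 4
Minimal DFA: 4 states


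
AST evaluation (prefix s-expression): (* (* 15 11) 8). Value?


Evaluate inner: (* 15 11) = 165
Evaluate root: (* 165 8) = 1320
Result: 1320


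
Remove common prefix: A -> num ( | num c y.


Common prefix: 'num'
Factored: A -> num A', A' -> ( | c y


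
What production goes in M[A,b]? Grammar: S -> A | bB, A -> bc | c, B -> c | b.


For [A, b]: 'b' ∈ FIRST(bc)
Entry: A -> bc


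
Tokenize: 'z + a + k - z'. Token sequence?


Scan left to right, longest-match per lexeme
Tokens: ID(z), OP(+), ID(a), OP(+), ID(k), OP(-), ID(z)


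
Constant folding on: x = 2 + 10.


2 + 10 = 12 at compile time
Optimized: x = 12


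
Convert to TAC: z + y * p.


Break into single-operator statements:
t1 = y * p
t2 = z + t1


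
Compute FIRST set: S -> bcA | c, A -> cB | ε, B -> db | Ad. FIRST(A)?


Per alternative of A: FIRST(cB) = {c}; FIRST(ε) = {ε}
FIRST(A) = {c, ε}


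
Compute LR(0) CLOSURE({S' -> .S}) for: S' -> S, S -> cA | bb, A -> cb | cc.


Start: S' -> .S
For each item with dot before a nonterminal B, add B -> .γ for every B-production
Closure: [S' -> .S, S -> .cA, S -> .bb]


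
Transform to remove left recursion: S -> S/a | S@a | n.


Left-recursive alternatives: S/a, S@a; non-recursive: n
Introduce S': S -> nS', S' -> /aS' | @aS' | ε


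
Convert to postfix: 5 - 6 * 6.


* has higher precedence, evaluate 6*6 first
Postfix: 5 6 6 * -


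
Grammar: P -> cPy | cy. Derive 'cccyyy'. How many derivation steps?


Derivation: P => cPy => ccPyy => cccyyy
Steps: 3


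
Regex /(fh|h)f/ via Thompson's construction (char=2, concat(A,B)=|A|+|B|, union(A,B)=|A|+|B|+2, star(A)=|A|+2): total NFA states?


Syntax tree has 4 char leaf(s), 1 union(s), 0 star(s)
chars contribute 4×2 = 8; each union adds +2; each star adds +2
Total: 8 + 2 + 0 = 10 states


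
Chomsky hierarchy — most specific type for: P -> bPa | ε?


Single nonterminal LHS, but b^n a^n is not regular
Classification: Type 2 (Context-Free)


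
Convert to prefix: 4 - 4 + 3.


left-to-right (same/higher precedence on left): tree is (+ (- 4 4) 3)
Prefix: + - 4 4 3


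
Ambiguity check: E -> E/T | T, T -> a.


precedence layered via separate nonterminal T: deterministic
Unambiguous


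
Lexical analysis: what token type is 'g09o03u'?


Pattern: letter/underscore followed by alphanumerics, not a keyword
Type: IDENTIFIER


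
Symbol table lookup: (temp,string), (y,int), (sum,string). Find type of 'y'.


Lookup 'y' → type int


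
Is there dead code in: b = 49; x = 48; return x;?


b is assigned but never read
Dead: 'b = 49'


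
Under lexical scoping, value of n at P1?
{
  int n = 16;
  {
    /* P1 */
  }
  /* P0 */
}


P1's block does not declare n; resolves to the enclosing declaration at depth 0
n = 16


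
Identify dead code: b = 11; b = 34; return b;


first assignment to b is overwritten before any read
Dead: 'b = 11'


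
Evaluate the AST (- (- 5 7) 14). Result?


Evaluate inner: (- 5 7) = -2
Evaluate root: (- -2 14) = -16
Result: -16


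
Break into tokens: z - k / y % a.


Scan left to right, longest-match per lexeme
Tokens: ID(z), OP(-), ID(k), OP(/), ID(y), OP(%), ID(a)


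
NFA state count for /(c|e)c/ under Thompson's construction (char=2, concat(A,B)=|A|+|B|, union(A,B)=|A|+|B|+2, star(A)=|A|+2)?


Syntax tree has 3 char leaf(s), 1 union(s), 0 star(s)
chars contribute 3×2 = 6; each union adds +2; each star adds +2
Total: 6 + 2 + 0 = 8 states


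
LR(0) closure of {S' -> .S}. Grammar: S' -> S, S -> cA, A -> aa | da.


Start: S' -> .S
For each item with dot before a nonterminal B, add B -> .γ for every B-production
Closure: [S' -> .S, S -> .cA]


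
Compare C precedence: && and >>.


'>>' is shift (level 8); '&&' is logical AND (level 2)
Higher level binds tighter
'>>' has higher precedence than '&&'


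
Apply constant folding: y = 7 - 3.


7 - 3 = 4 at compile time
Optimized: y = 4


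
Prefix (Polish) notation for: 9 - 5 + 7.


left-to-right (same/higher precedence on left): tree is (+ (- 9 5) 7)
Prefix: + - 9 5 7


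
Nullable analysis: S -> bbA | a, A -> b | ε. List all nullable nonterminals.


A nonterminal is nullable iff some alternative derives ε (directly, or every symbol in it is nullable)
Nullable: {A}


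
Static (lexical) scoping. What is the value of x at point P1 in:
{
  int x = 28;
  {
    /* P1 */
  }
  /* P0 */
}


P1's block does not declare x; resolves to the enclosing declaration at depth 0
x = 28


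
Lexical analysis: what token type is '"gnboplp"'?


Pattern: double-quoted sequence
Type: STRING_LITERAL


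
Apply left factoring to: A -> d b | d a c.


Common prefix: 'd'
Factored: A -> d A', A' -> b | a c


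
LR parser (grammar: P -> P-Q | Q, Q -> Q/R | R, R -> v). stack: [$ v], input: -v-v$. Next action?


'v' on top is the handle for R -> v
Action: reduce (R -> v)


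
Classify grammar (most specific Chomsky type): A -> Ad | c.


Left-linear: every RHS is a terminal or one nonterminal followed by a terminal
Classification: Type 3 (Regular)


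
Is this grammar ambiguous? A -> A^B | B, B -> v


precedence layered via separate nonterminal B: deterministic
Unambiguous


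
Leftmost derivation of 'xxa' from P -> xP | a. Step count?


Derivation: P => xP => xxP => xxa
Steps: 3


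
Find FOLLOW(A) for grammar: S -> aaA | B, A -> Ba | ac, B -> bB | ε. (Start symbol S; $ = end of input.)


$ ∈ FOLLOW(S). For each A -> αBβ: add FIRST(β)\{ε} to FOLLOW(B); if β nullable, add FOLLOW(A).
FOLLOW(A) = {$}


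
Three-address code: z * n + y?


Break into single-operator statements:
t1 = z * n
t2 = t1 + y


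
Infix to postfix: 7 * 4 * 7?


Left to right (same or higher precedence on left)
Postfix: 7 4 * 7 *


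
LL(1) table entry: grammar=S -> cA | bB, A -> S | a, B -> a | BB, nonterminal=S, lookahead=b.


For [S, b]: 'b' ∈ FIRST(bB)
Entry: S -> bB


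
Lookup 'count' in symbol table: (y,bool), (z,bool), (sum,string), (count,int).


Lookup 'count' → type int


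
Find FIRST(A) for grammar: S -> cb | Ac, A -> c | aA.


Per alternative of A: FIRST(c) = {c}; FIRST(aA) = {a}
FIRST(A) = {a, c}


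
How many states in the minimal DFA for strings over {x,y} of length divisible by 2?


Track length mod 2: states 0..1, accept at 0
Minimal DFA: 2 states


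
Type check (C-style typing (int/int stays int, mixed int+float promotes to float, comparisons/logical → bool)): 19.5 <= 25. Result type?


Operand types: float <= int
Rule: comparison yields bool
Result type: bool


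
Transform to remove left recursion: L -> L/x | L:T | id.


Left-recursive alternatives: L/x, L:T; non-recursive: id
Introduce L': L -> idL', L' -> /xL' | :TL' | ε


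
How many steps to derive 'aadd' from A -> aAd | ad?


Derivation: A => aAd => aadd
Steps: 2


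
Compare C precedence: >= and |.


'>=' is relational (level 7); '|' is bitwise OR (level 3)
Higher level binds tighter
'>=' has higher precedence than '|'


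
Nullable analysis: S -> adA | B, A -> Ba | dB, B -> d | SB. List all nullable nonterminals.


A nonterminal is nullable iff some alternative derives ε (directly, or every symbol in it is nullable)
Nullable: {}


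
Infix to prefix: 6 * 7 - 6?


left-to-right (same/higher precedence on left): tree is (- (* 6 7) 6)
Prefix: - * 6 7 6


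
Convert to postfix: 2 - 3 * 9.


* has higher precedence, evaluate 3*9 first
Postfix: 2 3 9 * -


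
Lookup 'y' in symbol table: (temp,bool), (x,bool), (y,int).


Lookup 'y' → type int


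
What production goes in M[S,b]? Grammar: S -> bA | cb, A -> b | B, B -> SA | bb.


For [S, b]: 'b' ∈ FIRST(bA)
Entry: S -> bA


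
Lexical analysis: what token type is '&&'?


Pattern: operator symbol
Type: OPERATOR


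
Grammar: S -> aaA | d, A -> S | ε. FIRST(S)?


Per alternative of S: FIRST(aaA) = {a}; FIRST(d) = {d}
FIRST(S) = {a, d}


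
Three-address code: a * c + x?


Break into single-operator statements:
t1 = a * c
t2 = t1 + x


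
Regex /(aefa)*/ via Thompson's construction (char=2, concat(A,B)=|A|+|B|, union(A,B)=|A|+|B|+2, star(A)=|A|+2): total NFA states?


Syntax tree has 4 char leaf(s), 0 union(s), 1 star(s)
chars contribute 4×2 = 8; each union adds +2; each star adds +2
Total: 8 + 0 + 2 = 10 states


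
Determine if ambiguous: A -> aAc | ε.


balanced a^n…c^n: each string has a unique parse
Unambiguous


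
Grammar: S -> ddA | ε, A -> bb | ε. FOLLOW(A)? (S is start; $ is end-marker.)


$ ∈ FOLLOW(S). For each A -> αBβ: add FIRST(β)\{ε} to FOLLOW(B); if β nullable, add FOLLOW(A).
FOLLOW(A) = {$}
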